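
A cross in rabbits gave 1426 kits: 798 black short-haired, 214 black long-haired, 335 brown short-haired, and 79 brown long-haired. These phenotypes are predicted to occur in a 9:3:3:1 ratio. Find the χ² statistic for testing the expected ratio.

Total ratio parts = 16. Expected numbers out of 1426:
  black short-haired: 1426 × 9/16 = 802.125
  black long-haired: 1426 × 3/16 = 267.375
  brown short-haired: 1426 × 3/16 = 267.375
  brown long-haired: 1426 × 1/16 = 89.125
χ² = Σ (O − E)² / E
  black short-haired: (798 − 802.125)² / 802.125 = 0.0212
  black long-haired: (214 − 267.375)² / 267.375 = 10.6550
  brown short-haired: (335 − 267.375)² / 267.375 = 17.1038
  brown long-haired: (79 − 89.125)² / 89.125 = 1.1502
χ² = 0.0212 + 10.6550 + 17.1038 + 1.1502 = 28.9302 ≈ 28.930

28.930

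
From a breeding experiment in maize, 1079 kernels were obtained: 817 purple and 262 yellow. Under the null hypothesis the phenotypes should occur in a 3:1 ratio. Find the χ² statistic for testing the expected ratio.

0.297

Total ratio parts = 4. Expected numbers out of 1079:
  purple: 1079 × 3/4 = 809.25
  yellow: 1079 × 1/4 = 269.75
χ² = Σ (O − E)² / E
  purple: (817 − 809.25)² / 809.25 = 0.0742
  yellow: (262 − 269.75)² / 269.75 = 0.2227
χ² = 0.0742 + 0.2227 = 0.2969 ≈ 0.297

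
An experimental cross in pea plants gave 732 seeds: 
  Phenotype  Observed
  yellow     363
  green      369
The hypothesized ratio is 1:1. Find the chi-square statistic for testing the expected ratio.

0.049

The 1:1 ratio has 2 parts, so with N = 732 the expected counts are:
  yellow: 732 × 1/2 = 366
  green: 732 × 1/2 = 366
χ² = Σ (O − E)² / E
  yellow: (363 − 366)² / 366 = 0.0246
  green: (369 − 366)² / 366 = 0.0246
χ² = 0.0246 + 0.0246 = 0.0492 ≈ 0.049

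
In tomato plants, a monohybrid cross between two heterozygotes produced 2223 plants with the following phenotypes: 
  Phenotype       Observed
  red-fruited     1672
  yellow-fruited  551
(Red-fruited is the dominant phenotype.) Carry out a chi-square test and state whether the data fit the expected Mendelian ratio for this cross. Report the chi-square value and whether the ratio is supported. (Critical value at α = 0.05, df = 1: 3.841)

0.054; consistent

For a monohybrid cross between heterozygotes with complete dominance, the expected phenotypic ratio is 3:1.
Expected counts for N = 2223 under a 3:1 ratio (total parts = 4):
  red-fruited: 2223 × 3/4 = 1667.25
  yellow-fruited: 2223 × 1/4 = 555.75
χ² = Σ (O − E)² / E
  red-fruited: (1672 − 1667.25)² / 1667.25 = 0.0135
  yellow-fruited: (551 − 555.75)² / 555.75 = 0.0406
χ² = 0.0135 + 0.0406 = 0.0541 ≈ 0.054
Degrees of freedom = 2 − 1 = 1; critical value at α = 0.05 is 3.841.
Since 0.054 < 3.841, we fail to reject the null hypothesis — the data are consistent with the 3:1 ratio.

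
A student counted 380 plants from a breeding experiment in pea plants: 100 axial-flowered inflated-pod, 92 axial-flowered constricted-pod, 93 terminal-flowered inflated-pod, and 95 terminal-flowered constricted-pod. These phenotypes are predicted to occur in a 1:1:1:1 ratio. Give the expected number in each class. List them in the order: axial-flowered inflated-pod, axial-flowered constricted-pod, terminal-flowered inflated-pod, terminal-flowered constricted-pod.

Under the 1:1:1:1 hypothesis (Σ ratio = 4, N = 380):
  axial-flowered inflated-pod: 380 × 1/4 = 95
  axial-flowered constricted-pod: 380 × 1/4 = 95
  terminal-flowered inflated-pod: 380 × 1/4 = 95
  terminal-flowered constricted-pod: 380 × 1/4 = 95

95, 95, 95, 95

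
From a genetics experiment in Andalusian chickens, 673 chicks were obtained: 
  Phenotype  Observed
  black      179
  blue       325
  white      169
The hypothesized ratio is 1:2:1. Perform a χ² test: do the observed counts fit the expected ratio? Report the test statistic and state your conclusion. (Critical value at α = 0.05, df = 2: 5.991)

1.083; consistent

Expected counts for N = 673 under a 1:2:1 ratio (total parts = 4):
  black: 673 × 1/4 = 168.25
  blue: 673 × 2/4 = 336.5
  white: 673 × 1/4 = 168.25
χ² = Σ (O − E)² / E
  black: (179 − 168.25)² / 168.25 = 0.6868
  blue: (325 − 336.5)² / 336.5 = 0.3930
  white: (169 − 168.25)² / 168.25 = 0.0033
χ² = 0.6868 + 0.3930 + 0.0033 = 1.0831 ≈ 1.083
Degrees of freedom = 3 − 1 = 2; critical value at α = 0.05 is 5.991.
Since 1.083 < 5.991, we fail to reject the null hypothesis — the data are consistent with the 1:2:1 ratio.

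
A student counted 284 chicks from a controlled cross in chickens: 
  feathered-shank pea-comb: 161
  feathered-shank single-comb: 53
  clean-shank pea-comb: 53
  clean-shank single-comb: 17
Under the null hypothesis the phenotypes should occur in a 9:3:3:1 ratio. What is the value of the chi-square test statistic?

0.044

Under the 9:3:3:1 hypothesis (Σ ratio = 16, N = 284):
  feathered-shank pea-comb: 284 × 9/16 = 159.75
  feathered-shank single-comb: 284 × 3/16 = 53.25
  clean-shank pea-comb: 284 × 3/16 = 53.25
  clean-shank single-comb: 284 × 1/16 = 17.75
χ² = Σ (O − E)² / E
  feathered-shank pea-comb: (161 − 159.75)² / 159.75 = 0.0098
  feathered-shank single-comb: (53 − 53.25)² / 53.25 = 0.0012
  clean-shank pea-comb: (53 − 53.25)² / 53.25 = 0.0012
  clean-shank single-comb: (17 − 17.75)² / 17.75 = 0.0317
χ² = 0.0098 + 0.0012 + 0.0012 + 0.0317 = 0.0439 ≈ 0.044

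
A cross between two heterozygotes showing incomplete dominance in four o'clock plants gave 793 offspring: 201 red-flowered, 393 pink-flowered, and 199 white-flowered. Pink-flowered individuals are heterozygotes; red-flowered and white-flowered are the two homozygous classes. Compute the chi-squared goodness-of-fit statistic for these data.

0.072

With incomplete dominance, a heterozygote × heterozygote cross gives a 1:2:1 phenotypic ratio.
The 1:2:1 ratio has 4 parts, so with N = 793 the expected counts are:
  red-flowered: 793 × 1/4 = 198.25
  pink-flowered: 793 × 2/4 = 396.5
  white-flowered: 793 × 1/4 = 198.25
χ² = Σ (O − E)² / E
  red-flowered: (201 − 198.25)² / 198.25 = 0.0381
  pink-flowered: (393 − 396.5)² / 396.5 = 0.0309
  white-flowered: (199 − 198.25)² / 198.25 = 0.0028
χ² = 0.0381 + 0.0309 + 0.0028 = 0.0718 ≈ 0.072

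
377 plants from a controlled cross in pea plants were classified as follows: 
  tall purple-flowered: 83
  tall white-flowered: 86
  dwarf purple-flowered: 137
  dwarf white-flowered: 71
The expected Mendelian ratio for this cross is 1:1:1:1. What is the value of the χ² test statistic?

27.191

Total ratio parts = 4. Expected numbers out of 377:
  tall purple-flowered: 377 × 1/4 = 94.25
  tall white-flowered: 377 × 1/4 = 94.25
  dwarf purple-flowered: 377 × 1/4 = 94.25
  dwarf white-flowered: 377 × 1/4 = 94.25
χ² = Σ (O − E)² / E
  tall purple-flowered: (83 − 94.25)² / 94.25 = 1.3428
  tall white-flowered: (86 − 94.25)² / 94.25 = 0.7221
  dwarf purple-flowered: (137 − 94.25)² / 94.25 = 19.3906
  dwarf white-flowered: (71 − 94.25)² / 94.25 = 5.7354
χ² = 1.3428 + 0.7221 + 19.3906 + 5.7354 = 27.1909 ≈ 27.191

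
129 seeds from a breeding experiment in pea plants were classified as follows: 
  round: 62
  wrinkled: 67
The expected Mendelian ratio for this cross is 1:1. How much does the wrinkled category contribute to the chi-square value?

0.097

Expected counts for N = 129 under a 1:1 ratio (total parts = 2):
  round: 129 × 1/2 = 64.5
  wrinkled: 129 × 1/2 = 64.5
Contribution of wrinkled: (67 − 64.5)² / 64.5 = 0.0969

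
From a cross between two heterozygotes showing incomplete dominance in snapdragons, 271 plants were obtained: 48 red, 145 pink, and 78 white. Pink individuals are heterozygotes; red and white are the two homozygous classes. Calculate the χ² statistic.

With incomplete dominance, a heterozygote × heterozygote cross gives a 1:2:1 phenotypic ratio.
Under the 1:2:1 hypothesis (Σ ratio = 4, N = 271):
  red: 271 × 1/4 = 67.75
  pink: 271 × 2/4 = 135.5
  white: 271 × 1/4 = 67.75
χ² = Σ (O − E)² / E
  red: (48 − 67.75)² / 67.75 = 5.7574
  pink: (145 − 135.5)² / 135.5 = 0.6661
  white: (78 − 67.75)² / 67.75 = 1.5507
χ² = 5.7574 + 0.6661 + 1.5507 = 7.9742 ≈ 7.974

7.974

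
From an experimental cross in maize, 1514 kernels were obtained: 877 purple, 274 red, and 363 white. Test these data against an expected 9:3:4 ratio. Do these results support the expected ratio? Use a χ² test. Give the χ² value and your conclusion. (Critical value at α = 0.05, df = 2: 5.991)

Under the 9:3:4 hypothesis (Σ ratio = 16, N = 1514):
  purple: 1514 × 9/16 = 851.625
  red: 1514 × 3/16 = 283.875
  white: 1514 × 4/16 = 378.5
χ² = Σ (O − E)² / E
  purple: (877 − 851.625)² / 851.625 = 0.7561
  red: (274 − 283.875)² / 283.875 = 0.3435
  white: (363 − 378.5)² / 378.5 = 0.6347
χ² = 0.7561 + 0.3435 + 0.6347 = 1.7343 ≈ 1.734
Degrees of freedom = 3 − 1 = 2; critical value at α = 0.05 is 5.991.
Since 1.734 < 5.991, we fail to reject the null hypothesis — the data are consistent with the 9:3:4 ratio.

1.734; consistent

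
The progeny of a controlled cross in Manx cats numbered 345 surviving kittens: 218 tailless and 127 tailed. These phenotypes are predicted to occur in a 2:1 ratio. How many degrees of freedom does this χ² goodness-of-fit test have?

A goodness-of-fit test with 2 phenotype classes has df = 2 − 1 = 1.

1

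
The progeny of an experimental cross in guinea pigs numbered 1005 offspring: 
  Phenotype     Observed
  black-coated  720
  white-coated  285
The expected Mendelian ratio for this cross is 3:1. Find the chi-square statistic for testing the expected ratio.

Expected counts for N = 1005 under a 3:1 ratio (total parts = 4):
  black-coated: 1005 × 3/4 = 753.75
  white-coated: 1005 × 1/4 = 251.25
χ² = Σ (O − E)² / E
  black-coated: (720 − 753.75)² / 753.75 = 1.5112
  white-coated: (285 − 251.25)² / 251.25 = 4.5336
χ² = 1.5112 + 4.5336 = 6.0448 ≈ 6.045

6.045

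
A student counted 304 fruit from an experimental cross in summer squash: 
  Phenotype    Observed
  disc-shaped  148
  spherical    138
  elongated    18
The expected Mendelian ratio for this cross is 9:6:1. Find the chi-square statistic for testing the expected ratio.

Expected counts for N = 304 under a 9:6:1 ratio (total parts = 16):
  disc-shaped: 304 × 9/16 = 171
  spherical: 304 × 6/16 = 114
  elongated: 304 × 1/16 = 19
χ² = Σ (O − E)² / E
  disc-shaped: (148 − 171)² / 171 = 3.0936
  spherical: (138 − 114)² / 114 = 5.0526
  elongated: (18 − 19)² / 19 = 0.0526
χ² = 3.0936 + 5.0526 + 0.0526 = 8.1988 ≈ 8.199

8.199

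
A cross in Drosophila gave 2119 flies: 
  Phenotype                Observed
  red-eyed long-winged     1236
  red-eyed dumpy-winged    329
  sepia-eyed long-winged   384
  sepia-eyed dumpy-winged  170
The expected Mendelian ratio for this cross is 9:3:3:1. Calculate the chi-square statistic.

Expected counts for N = 2119 under a 9:3:3:1 ratio (total parts = 16):
  red-eyed long-winged: 2119 × 9/16 = 1191.9375
  red-eyed dumpy-winged: 2119 × 3/16 = 397.3125
  sepia-eyed long-winged: 2119 × 3/16 = 397.3125
  sepia-eyed dumpy-winged: 2119 × 1/16 = 132.4375
χ² = Σ (O − E)² / E
  red-eyed long-winged: (1236 − 1191.9375)² / 1191.9375 = 1.6289
  red-eyed dumpy-winged: (329 − 397.3125)² / 397.3125 = 11.7454
  sepia-eyed long-winged: (384 − 397.3125)² / 397.3125 = 0.4461
  sepia-eyed dumpy-winged: (170 − 132.4375)² / 132.4375 = 10.6536
χ² = 1.6289 + 11.7454 + 0.4461 + 10.6536 = 24.474

24.474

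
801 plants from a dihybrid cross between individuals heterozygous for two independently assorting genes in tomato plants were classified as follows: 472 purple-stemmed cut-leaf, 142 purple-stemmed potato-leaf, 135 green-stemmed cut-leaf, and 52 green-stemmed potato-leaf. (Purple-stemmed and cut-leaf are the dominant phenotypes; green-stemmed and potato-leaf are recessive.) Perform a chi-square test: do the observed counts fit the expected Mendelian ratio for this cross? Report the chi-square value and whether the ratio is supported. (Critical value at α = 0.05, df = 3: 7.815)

3.077; consistent

A dihybrid F₂ with independent assortment and complete dominance at both loci gives a 9:3:3:1 phenotypic ratio.
The 9:3:3:1 ratio has 16 parts, so with N = 801 the expected counts are:
  purple-stemmed cut-leaf: 801 × 9/16 = 450.5625
  purple-stemmed potato-leaf: 801 × 3/16 = 150.1875
  green-stemmed cut-leaf: 801 × 3/16 = 150.1875
  green-stemmed potato-leaf: 801 × 1/16 = 50.0625
χ² = Σ (O − E)² / E
  purple-stemmed cut-leaf: (472 − 450.5625)² / 450.5625 = 1.0200
  purple-stemmed potato-leaf: (142 − 150.1875)² / 150.1875 = 0.4463
  green-stemmed cut-leaf: (135 − 150.1875)² / 150.1875 = 1.5358
  green-stemmed potato-leaf: (52 − 50.0625)² / 50.0625 = 0.0750
χ² = 1.0200 + 0.4463 + 1.5358 + 0.0750 = 3.0771 ≈ 3.077
Degrees of freedom = 4 − 1 = 3; critical value at α = 0.05 is 7.815.
Since 3.077 < 7.815, we fail to reject the null hypothesis — the data are consistent with the 9:3:3:1 ratio.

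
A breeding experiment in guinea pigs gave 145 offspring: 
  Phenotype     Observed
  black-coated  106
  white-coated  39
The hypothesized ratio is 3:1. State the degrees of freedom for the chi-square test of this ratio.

A goodness-of-fit test with 2 phenotype classes has df = 2 − 1 = 1.

1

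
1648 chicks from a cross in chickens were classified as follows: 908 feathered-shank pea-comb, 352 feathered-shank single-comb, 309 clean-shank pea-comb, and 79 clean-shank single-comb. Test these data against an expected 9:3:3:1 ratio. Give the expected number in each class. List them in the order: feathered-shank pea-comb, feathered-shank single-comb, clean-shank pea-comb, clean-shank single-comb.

Expected counts for N = 1648 under a 9:3:3:1 ratio (total parts = 16):
  feathered-shank pea-comb: 1648 × 9/16 = 927
  feathered-shank single-comb: 1648 × 3/16 = 309
  clean-shank pea-comb: 1648 × 3/16 = 309
  clean-shank single-comb: 1648 × 1/16 = 103

927, 309, 309, 103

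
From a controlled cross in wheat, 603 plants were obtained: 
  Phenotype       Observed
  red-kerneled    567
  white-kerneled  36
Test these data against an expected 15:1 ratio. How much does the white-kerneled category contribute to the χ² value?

0.076

Expected counts for N = 603 under a 15:1 ratio (total parts = 16):
  red-kerneled: 603 × 15/16 = 565.3125
  white-kerneled: 603 × 1/16 = 37.6875
Contribution of white-kerneled: (36 − 37.6875)² / 37.6875 = 0.0756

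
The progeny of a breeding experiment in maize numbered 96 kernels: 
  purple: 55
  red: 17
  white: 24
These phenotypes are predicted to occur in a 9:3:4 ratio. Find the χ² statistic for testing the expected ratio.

Expected counts for N = 96 under a 9:3:4 ratio (total parts = 16):
  purple: 96 × 9/16 = 54
  red: 96 × 3/16 = 18
  white: 96 × 4/16 = 24
χ² = Σ (O − E)² / E
  purple: (55 − 54)² / 54 = 0.0185
  red: (17 − 18)² / 18 = 0.0556
  white: (24 − 24)² / 24 = 0.0000
χ² = 0.0185 + 0.0556 + 0.0000 = 0.0741 ≈ 0.074

0.074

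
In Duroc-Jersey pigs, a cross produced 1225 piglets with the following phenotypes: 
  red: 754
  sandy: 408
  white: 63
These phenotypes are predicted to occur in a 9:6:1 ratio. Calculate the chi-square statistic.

14.268

The 9:6:1 ratio has 16 parts, so with N = 1225 the expected counts are:
  red: 1225 × 9/16 = 689.0625
  sandy: 1225 × 6/16 = 459.375
  white: 1225 × 1/16 = 76.5625
χ² = Σ (O − E)² / E
  red: (754 − 689.0625)² / 689.0625 = 6.1197
  sandy: (408 − 459.375)² / 459.375 = 5.7456
  white: (63 − 76.5625)² / 76.5625 = 2.4025
χ² = 6.1197 + 5.7456 + 2.4025 = 14.2678 ≈ 14.268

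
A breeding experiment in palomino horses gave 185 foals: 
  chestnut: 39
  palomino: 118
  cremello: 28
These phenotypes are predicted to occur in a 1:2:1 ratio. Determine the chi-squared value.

The 1:2:1 ratio has 4 parts, so with N = 185 the expected counts are:
  chestnut: 185 × 1/4 = 46.25
  palomino: 185 × 2/4 = 92.5
  cremello: 185 × 1/4 = 46.25
χ² = Σ (O − E)² / E
  chestnut: (39 − 46.25)² / 46.25 = 1.1365
  palomino: (118 − 92.5)² / 92.5 = 7.0297
  cremello: (28 − 46.25)² / 46.25 = 7.2014
χ² = 1.1365 + 7.0297 + 7.2014 = 15.3676 ≈ 15.368

15.368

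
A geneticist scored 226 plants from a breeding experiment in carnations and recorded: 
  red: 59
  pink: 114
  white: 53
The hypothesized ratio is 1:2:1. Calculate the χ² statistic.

0.336

Under the 1:2:1 hypothesis (Σ ratio = 4, N = 226):
  red: 226 × 1/4 = 56.5
  pink: 226 × 2/4 = 113
  white: 226 × 1/4 = 56.5
χ² = Σ (O − E)² / E
  red: (59 − 56.5)² / 56.5 = 0.1106
  pink: (114 − 113)² / 113 = 0.0088
  white: (53 − 56.5)² / 56.5 = 0.2168
χ² = 0.1106 + 0.0088 + 0.2168 = 0.3362 ≈ 0.336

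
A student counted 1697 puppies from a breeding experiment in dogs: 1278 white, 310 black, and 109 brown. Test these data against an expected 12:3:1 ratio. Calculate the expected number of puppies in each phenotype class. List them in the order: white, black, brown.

1272.75, 318.1875, 106.0625

Under the 12:3:1 hypothesis (Σ ratio = 16, N = 1697):
  white: 1697 × 12/16 = 1272.75
  black: 1697 × 3/16 = 318.1875
  brown: 1697 × 1/16 = 106.0625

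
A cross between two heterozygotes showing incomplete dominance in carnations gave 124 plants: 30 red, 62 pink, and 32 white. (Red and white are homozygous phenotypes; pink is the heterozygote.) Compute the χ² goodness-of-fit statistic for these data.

With incomplete dominance, a heterozygote × heterozygote cross gives a 1:2:1 phenotypic ratio.
The 1:2:1 ratio has 4 parts, so with N = 124 the expected counts are:
  red: 124 × 1/4 = 31
  pink: 124 × 2/4 = 62
  white: 124 × 1/4 = 31
χ² = Σ (O − E)² / E
  red: (30 − 31)² / 31 = 0.0323
  pink: (62 − 62)² / 62 = 0.0000
  white: (32 − 31)² / 31 = 0.0323
χ² = 0.0323 + 0.0000 + 0.0323 = 0.0646 ≈ 0.065

0.065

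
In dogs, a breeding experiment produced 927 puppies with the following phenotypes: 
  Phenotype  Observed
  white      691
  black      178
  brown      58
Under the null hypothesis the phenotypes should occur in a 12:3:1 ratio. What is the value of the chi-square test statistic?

0.127

Total ratio parts = 16. Expected numbers out of 927:
  white: 927 × 12/16 = 695.25
  black: 927 × 3/16 = 173.8125
  brown: 927 × 1/16 = 57.9375
χ² = Σ (O − E)² / E
  white: (691 − 695.25)² / 695.25 = 0.0260
  black: (178 − 173.8125)² / 173.8125 = 0.1009
  brown: (58 − 57.9375)² / 57.9375 = 0.0001
χ² = 0.0260 + 0.1009 + 0.0001 = 0.127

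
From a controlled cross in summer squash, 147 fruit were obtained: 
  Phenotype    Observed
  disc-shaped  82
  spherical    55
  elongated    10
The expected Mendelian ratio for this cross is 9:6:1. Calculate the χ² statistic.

0.078

Expected counts for N = 147 under a 9:6:1 ratio (total parts = 16):
  disc-shaped: 147 × 9/16 = 82.6875
  spherical: 147 × 6/16 = 55.125
  elongated: 147 × 1/16 = 9.1875
χ² = Σ (O − E)² / E
  disc-shaped: (82 − 82.6875)² / 82.6875 = 0.0057
  spherical: (55 − 55.125)² / 55.125 = 0.0003
  elongated: (10 − 9.1875)² / 9.1875 = 0.0719
χ² = 0.0057 + 0.0003 + 0.0719 = 0.0779 ≈ 0.078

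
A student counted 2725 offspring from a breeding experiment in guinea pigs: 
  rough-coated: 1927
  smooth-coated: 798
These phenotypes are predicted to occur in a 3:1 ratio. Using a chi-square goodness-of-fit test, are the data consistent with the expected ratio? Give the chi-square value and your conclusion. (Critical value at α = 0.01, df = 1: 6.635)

26.678; not consistent

Expected counts for N = 2725 under a 3:1 ratio (total parts = 4):
  rough-coated: 2725 × 3/4 = 2043.75
  smooth-coated: 2725 × 1/4 = 681.25
χ² = Σ (O − E)² / E
  rough-coated: (1927 − 2043.75)² / 2043.75 = 6.6694
  smooth-coated: (798 − 681.25)² / 681.25 = 20.0082
χ² = 6.6694 + 20.0082 = 26.6776 ≈ 26.678
Degrees of freedom = 2 − 1 = 1; critical value at α = 0.01 is 6.635.
Since 26.678 > 6.635, we reject the null hypothesis — the data do not fit the 3:1 ratio.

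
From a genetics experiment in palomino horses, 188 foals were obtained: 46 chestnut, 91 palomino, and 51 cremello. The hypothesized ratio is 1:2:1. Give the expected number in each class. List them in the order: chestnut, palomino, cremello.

47, 94, 47

Total ratio parts = 4. Expected numbers out of 188:
  chestnut: 188 × 1/4 = 47
  palomino: 188 × 2/4 = 94
  cremello: 188 × 1/4 = 47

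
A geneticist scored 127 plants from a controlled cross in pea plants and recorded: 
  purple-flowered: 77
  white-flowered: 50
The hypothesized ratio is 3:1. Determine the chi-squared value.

The 3:1 ratio has 4 parts, so with N = 127 the expected counts are:
  purple-flowered: 127 × 3/4 = 95.25
  white-flowered: 127 × 1/4 = 31.75
χ² = Σ (O − E)² / E
  purple-flowered: (77 − 95.25)² / 95.25 = 3.4967
  white-flowered: (50 − 31.75)² / 31.75 = 10.4902
χ² = 3.4967 + 10.4902 = 13.9869 ≈ 13.987

13.987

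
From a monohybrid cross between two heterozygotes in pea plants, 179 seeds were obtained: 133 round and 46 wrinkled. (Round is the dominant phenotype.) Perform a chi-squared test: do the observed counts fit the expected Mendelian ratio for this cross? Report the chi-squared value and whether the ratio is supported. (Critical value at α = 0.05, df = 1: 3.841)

For a monohybrid cross between heterozygotes with complete dominance, the expected phenotypic ratio is 3:1.
Expected counts for N = 179 under a 3:1 ratio (total parts = 4):
  round: 179 × 3/4 = 134.25
  wrinkled: 179 × 1/4 = 44.75
χ² = Σ (O − E)² / E
  round: (133 − 134.25)² / 134.25 = 0.0116
  wrinkled: (46 − 44.75)² / 44.75 = 0.0349
χ² = 0.0116 + 0.0349 = 0.0465 ≈ 0.047
Degrees of freedom = 2 − 1 = 1; critical value at α = 0.05 is 3.841.
Since 0.047 < 3.841, we fail to reject the null hypothesis — the data are consistent with the 3:1 ratio.

0.047; consistent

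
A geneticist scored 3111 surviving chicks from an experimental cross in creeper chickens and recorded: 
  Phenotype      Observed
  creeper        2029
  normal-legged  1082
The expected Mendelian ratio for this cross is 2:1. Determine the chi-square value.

2.929

The 2:1 ratio has 3 parts, so with N = 3111 the expected counts are:
  creeper: 3111 × 2/3 = 2074
  normal-legged: 3111 × 1/3 = 1037
χ² = Σ (O − E)² / E
  creeper: (2029 − 2074)² / 2074 = 0.9764
  normal-legged: (1082 − 1037)² / 1037 = 1.9527
χ² = 0.9764 + 1.9527 = 2.9291 ≈ 2.929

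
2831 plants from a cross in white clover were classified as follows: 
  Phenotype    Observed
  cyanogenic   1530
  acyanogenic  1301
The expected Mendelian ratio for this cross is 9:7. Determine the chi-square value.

5.596

Total ratio parts = 16. Expected numbers out of 2831:
  cyanogenic: 2831 × 9/16 = 1592.4375
  acyanogenic: 2831 × 7/16 = 1238.5625
χ² = Σ (O − E)² / E
  cyanogenic: (1530 − 1592.4375)² / 1592.4375 = 2.4481
  acyanogenic: (1301 − 1238.5625)² / 1238.5625 = 3.1476
χ² = 2.4481 + 3.1476 = 5.5957 ≈ 5.596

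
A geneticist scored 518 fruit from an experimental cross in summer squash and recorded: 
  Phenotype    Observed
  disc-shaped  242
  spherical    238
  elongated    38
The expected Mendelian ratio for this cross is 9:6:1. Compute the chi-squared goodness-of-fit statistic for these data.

The 9:6:1 ratio has 16 parts, so with N = 518 the expected counts are:
  disc-shaped: 518 × 9/16 = 291.375
  spherical: 518 × 6/16 = 194.25
  elongated: 518 × 1/16 = 32.375
χ² = Σ (O − E)² / E
  disc-shaped: (242 − 291.375)² / 291.375 = 8.3668
  spherical: (238 − 194.25)² / 194.25 = 9.8536
  elongated: (38 − 32.375)² / 32.375 = 0.9773
χ² = 8.3668 + 9.8536 + 0.9773 = 19.1977 ≈ 19.198

19.198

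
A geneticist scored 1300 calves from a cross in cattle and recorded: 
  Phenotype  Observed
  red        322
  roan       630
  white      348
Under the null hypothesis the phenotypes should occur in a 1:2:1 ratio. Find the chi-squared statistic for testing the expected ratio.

Expected counts for N = 1300 under a 1:2:1 ratio (total parts = 4):
  red: 1300 × 1/4 = 325
  roan: 1300 × 2/4 = 650
  white: 1300 × 1/4 = 325
χ² = Σ (O − E)² / E
  red: (322 − 325)² / 325 = 0.0277
  roan: (630 − 650)² / 650 = 0.6154
  white: (348 − 325)² / 325 = 1.6277
χ² = 0.0277 + 0.6154 + 1.6277 = 2.2708 ≈ 2.271

2.271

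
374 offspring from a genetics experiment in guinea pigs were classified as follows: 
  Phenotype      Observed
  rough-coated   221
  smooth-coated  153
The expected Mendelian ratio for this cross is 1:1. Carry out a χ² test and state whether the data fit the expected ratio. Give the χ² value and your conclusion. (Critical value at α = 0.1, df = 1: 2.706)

The 1:1 ratio has 2 parts, so with N = 374 the expected counts are:
  rough-coated: 374 × 1/2 = 187
  smooth-coated: 374 × 1/2 = 187
χ² = Σ (O − E)² / E
  rough-coated: (221 − 187)² / 187 = 6.1818
  smooth-coated: (153 − 187)² / 187 = 6.1818
χ² = 6.1818 + 6.1818 = 12.3636 ≈ 12.364
Degrees of freedom = 2 − 1 = 1; critical value at α = 0.1 is 2.706.
Since 12.364 > 2.706, we reject the null hypothesis — the data do not fit the 1:1 ratio.

12.364; not consistent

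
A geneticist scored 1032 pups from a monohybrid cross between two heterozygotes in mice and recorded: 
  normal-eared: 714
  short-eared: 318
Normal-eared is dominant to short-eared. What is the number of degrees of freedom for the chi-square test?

1

For a monohybrid cross between heterozygotes with complete dominance, the expected phenotypic ratio is 3:1.
A goodness-of-fit test with 2 phenotype classes has df = 2 − 1 = 1.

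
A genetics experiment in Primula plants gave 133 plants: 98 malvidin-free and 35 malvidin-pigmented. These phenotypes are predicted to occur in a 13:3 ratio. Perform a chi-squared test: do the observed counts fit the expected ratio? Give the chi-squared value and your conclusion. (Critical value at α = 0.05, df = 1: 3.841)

4.997; not consistent

Under the 13:3 hypothesis (Σ ratio = 16, N = 133):
  malvidin-free: 133 × 13/16 = 108.0625
  malvidin-pigmented: 133 × 3/16 = 24.9375
χ² = Σ (O − E)² / E
  malvidin-free: (98 − 108.0625)² / 108.0625 = 0.9370
  malvidin-pigmented: (35 − 24.9375)² / 24.9375 = 4.0603
χ² = 0.9370 + 4.0603 = 4.9973 ≈ 4.997
Degrees of freedom = 2 − 1 = 1; critical value at α = 0.05 is 3.841.
Since 4.997 > 3.841, we reject the null hypothesis — the data do not fit the 13:3 ratio.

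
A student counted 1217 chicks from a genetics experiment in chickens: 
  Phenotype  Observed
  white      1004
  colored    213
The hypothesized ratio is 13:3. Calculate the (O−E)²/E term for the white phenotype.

0.233

Under the 13:3 hypothesis (Σ ratio = 16, N = 1217):
  white: 1217 × 13/16 = 988.8125
  colored: 1217 × 3/16 = 228.1875
Contribution of white: (1004 − 988.8125)² / 988.8125 = 0.2333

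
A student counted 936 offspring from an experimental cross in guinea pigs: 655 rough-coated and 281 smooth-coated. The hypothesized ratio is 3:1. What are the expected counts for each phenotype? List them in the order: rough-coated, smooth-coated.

702, 234

Total ratio parts = 4. Expected numbers out of 936:
  rough-coated: 936 × 3/4 = 702
  smooth-coated: 936 × 1/4 = 234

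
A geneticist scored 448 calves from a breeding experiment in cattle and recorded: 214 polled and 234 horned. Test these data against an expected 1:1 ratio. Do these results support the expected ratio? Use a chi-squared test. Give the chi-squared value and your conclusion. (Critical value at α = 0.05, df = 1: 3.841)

The 1:1 ratio has 2 parts, so with N = 448 the expected counts are:
  polled: 448 × 1/2 = 224
  horned: 448 × 1/2 = 224
χ² = Σ (O − E)² / E
  polled: (214 − 224)² / 224 = 0.4464
  horned: (234 − 224)² / 224 = 0.4464
χ² = 0.4464 + 0.4464 = 0.8928 ≈ 0.893
Degrees of freedom = 2 − 1 = 1; critical value at α = 0.05 is 3.841.
Since 0.893 < 3.841, we fail to reject the null hypothesis — the data are consistent with the 1:1 ratio.

0.893; consistent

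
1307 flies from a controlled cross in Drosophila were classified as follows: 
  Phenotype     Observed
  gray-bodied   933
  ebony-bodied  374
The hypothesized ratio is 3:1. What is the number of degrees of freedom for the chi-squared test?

A goodness-of-fit test with 2 phenotype classes has df = 2 − 1 = 1.

1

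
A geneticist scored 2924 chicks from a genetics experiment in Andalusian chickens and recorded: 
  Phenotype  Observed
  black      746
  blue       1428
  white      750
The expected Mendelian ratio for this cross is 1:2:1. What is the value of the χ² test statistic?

Expected counts for N = 2924 under a 1:2:1 ratio (total parts = 4):
  black: 2924 × 1/4 = 731
  blue: 2924 × 2/4 = 1462
  white: 2924 × 1/4 = 731
χ² = Σ (O − E)² / E
  black: (746 − 731)² / 731 = 0.3078
  blue: (1428 − 1462)² / 1462 = 0.7907
  white: (750 − 731)² / 731 = 0.4938
χ² = 0.3078 + 0.7907 + 0.4938 = 1.5923 ≈ 1.592

1.592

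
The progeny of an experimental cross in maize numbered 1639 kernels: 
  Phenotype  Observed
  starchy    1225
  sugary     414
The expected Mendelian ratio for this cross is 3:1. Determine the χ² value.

0.059

Total ratio parts = 4. Expected numbers out of 1639:
  starchy: 1639 × 3/4 = 1229.25
  sugary: 1639 × 1/4 = 409.75
χ² = Σ (O − E)² / E
  starchy: (1225 − 1229.25)² / 1229.25 = 0.0147
  sugary: (414 − 409.75)² / 409.75 = 0.0441
χ² = 0.0147 + 0.0441 = 0.0588 ≈ 0.059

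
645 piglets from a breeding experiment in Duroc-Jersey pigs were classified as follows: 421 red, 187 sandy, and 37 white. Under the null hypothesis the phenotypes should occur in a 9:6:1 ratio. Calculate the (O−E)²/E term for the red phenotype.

9.332

The 9:6:1 ratio has 16 parts, so with N = 645 the expected counts are:
  red: 645 × 9/16 = 362.8125
  sandy: 645 × 6/16 = 241.875
  white: 645 × 1/16 = 40.3125
Contribution of red: (421 − 362.8125)² / 362.8125 = 9.3321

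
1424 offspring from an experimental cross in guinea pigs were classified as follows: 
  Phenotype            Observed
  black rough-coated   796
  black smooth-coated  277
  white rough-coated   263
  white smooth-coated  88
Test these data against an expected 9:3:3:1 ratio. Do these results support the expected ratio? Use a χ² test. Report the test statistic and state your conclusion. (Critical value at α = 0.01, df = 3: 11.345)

0.477; consistent

Under the 9:3:3:1 hypothesis (Σ ratio = 16, N = 1424):
  black rough-coated: 1424 × 9/16 = 801
  black smooth-coated: 1424 × 3/16 = 267
  white rough-coated: 1424 × 3/16 = 267
  white smooth-coated: 1424 × 1/16 = 89
χ² = Σ (O − E)² / E
  black rough-coated: (796 − 801)² / 801 = 0.0312
  black smooth-coated: (277 − 267)² / 267 = 0.3745
  white rough-coated: (263 − 267)² / 267 = 0.0599
  white smooth-coated: (88 − 89)² / 89 = 0.0112
χ² = 0.0312 + 0.3745 + 0.0599 + 0.0112 = 0.4768 ≈ 0.477
Degrees of freedom = 4 − 1 = 3; critical value at α = 0.01 is 11.345.
Since 0.477 < 11.345, we fail to reject the null hypothesis — the data are consistent with the 9:3:3:1 ratio.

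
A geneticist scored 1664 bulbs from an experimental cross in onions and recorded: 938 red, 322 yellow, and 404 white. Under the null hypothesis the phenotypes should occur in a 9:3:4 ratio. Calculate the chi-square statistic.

0.671

The 9:3:4 ratio has 16 parts, so with N = 1664 the expected counts are:
  red: 1664 × 9/16 = 936
  yellow: 1664 × 3/16 = 312
  white: 1664 × 4/16 = 416
χ² = Σ (O − E)² / E
  red: (938 − 936)² / 936 = 0.0043
  yellow: (322 − 312)² / 312 = 0.3205
  white: (404 − 416)² / 416 = 0.3462
χ² = 0.0043 + 0.3205 + 0.3462 = 0.671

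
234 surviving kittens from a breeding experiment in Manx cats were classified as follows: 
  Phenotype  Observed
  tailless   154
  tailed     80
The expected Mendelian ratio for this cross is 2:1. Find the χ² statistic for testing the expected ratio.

The 2:1 ratio has 3 parts, so with N = 234 the expected counts are:
  tailless: 234 × 2/3 = 156
  tailed: 234 × 1/3 = 78
χ² = Σ (O − E)² / E
  tailless: (154 − 156)² / 156 = 0.0256
  tailed: (80 − 78)² / 78 = 0.0513
χ² = 0.0256 + 0.0513 = 0.0769 ≈ 0.077

0.077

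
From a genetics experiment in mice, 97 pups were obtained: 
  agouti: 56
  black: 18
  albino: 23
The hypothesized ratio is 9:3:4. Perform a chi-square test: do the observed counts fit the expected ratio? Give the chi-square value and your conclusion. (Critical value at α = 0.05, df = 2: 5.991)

Total ratio parts = 16. Expected numbers out of 97:
  agouti: 97 × 9/16 = 54.5625
  black: 97 × 3/16 = 18.1875
  albino: 97 × 4/16 = 24.25
χ² = Σ (O − E)² / E
  agouti: (56 − 54.5625)² / 54.5625 = 0.0379
  black: (18 − 18.1875)² / 18.1875 = 0.0019
  albino: (23 − 24.25)² / 24.25 = 0.0644
χ² = 0.0379 + 0.0019 + 0.0644 = 0.1042 ≈ 0.104
Degrees of freedom = 3 − 1 = 2; critical value at α = 0.05 is 5.991.
Since 0.104 < 5.991, we fail to reject the null hypothesis — the data are consistent with the 9:3:4 ratio.

0.104; consistent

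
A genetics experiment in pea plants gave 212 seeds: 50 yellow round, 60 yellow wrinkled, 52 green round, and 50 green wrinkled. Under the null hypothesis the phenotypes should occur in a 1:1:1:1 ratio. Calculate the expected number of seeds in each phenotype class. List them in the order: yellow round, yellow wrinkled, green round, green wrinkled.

Expected counts for N = 212 under a 1:1:1:1 ratio (total parts = 4):
  yellow round: 212 × 1/4 = 53
  yellow wrinkled: 212 × 1/4 = 53
  green round: 212 × 1/4 = 53
  green wrinkled: 212 × 1/4 = 53

53, 53, 53, 53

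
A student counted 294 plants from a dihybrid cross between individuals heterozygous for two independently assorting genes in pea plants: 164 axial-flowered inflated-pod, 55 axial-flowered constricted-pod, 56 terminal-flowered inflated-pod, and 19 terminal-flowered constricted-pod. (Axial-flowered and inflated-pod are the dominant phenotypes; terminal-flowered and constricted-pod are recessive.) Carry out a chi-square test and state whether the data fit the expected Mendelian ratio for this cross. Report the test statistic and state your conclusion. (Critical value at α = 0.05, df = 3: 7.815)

0.047; consistent

A dihybrid F₂ with independent assortment and complete dominance at both loci gives a 9:3:3:1 phenotypic ratio.
Under the 9:3:3:1 hypothesis (Σ ratio = 16, N = 294):
  axial-flowered inflated-pod: 294 × 9/16 = 165.375
  axial-flowered constricted-pod: 294 × 3/16 = 55.125
  terminal-flowered inflated-pod: 294 × 3/16 = 55.125
  terminal-flowered constricted-pod: 294 × 1/16 = 18.375
χ² = Σ (O − E)² / E
  axial-flowered inflated-pod: (164 − 165.375)² / 165.375 = 0.0114
  axial-flowered constricted-pod: (55 − 55.125)² / 55.125 = 0.0003
  terminal-flowered inflated-pod: (56 − 55.125)² / 55.125 = 0.0139
  terminal-flowered constricted-pod: (19 − 18.375)² / 18.375 = 0.0213
χ² = 0.0114 + 0.0003 + 0.0139 + 0.0213 = 0.0469 ≈ 0.047
Degrees of freedom = 4 − 1 = 3; critical value at α = 0.05 is 7.815.
Since 0.047 < 7.815, we fail to reject the null hypothesis — the data are consistent with the 9:3:3:1 ratio.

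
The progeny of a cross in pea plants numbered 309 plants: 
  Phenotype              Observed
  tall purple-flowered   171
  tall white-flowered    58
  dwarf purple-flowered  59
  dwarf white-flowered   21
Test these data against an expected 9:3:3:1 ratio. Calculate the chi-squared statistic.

0.213

Expected counts for N = 309 under a 9:3:3:1 ratio (total parts = 16):
  tall purple-flowered: 309 × 9/16 = 173.8125
  tall white-flowered: 309 × 3/16 = 57.9375
  dwarf purple-flowered: 309 × 3/16 = 57.9375
  dwarf white-flowered: 309 × 1/16 = 19.3125
χ² = Σ (O − E)² / E
  tall purple-flowered: (171 − 173.8125)² / 173.8125 = 0.0455
  tall white-flowered: (58 − 57.9375)² / 57.9375 = 0.0001
  dwarf purple-flowered: (59 − 57.9375)² / 57.9375 = 0.0195
  dwarf white-flowered: (21 − 19.3125)² / 19.3125 = 0.1475
χ² = 0.0455 + 0.0001 + 0.0195 + 0.1475 = 0.2126 ≈ 0.213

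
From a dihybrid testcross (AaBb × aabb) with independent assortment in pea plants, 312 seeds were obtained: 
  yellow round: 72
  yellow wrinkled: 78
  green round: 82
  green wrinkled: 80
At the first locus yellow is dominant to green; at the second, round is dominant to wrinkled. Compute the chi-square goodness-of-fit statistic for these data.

A dihybrid testcross with independent assortment gives a 1:1:1:1 ratio.
Under the 1:1:1:1 hypothesis (Σ ratio = 4, N = 312):
  yellow round: 312 × 1/4 = 78
  yellow wrinkled: 312 × 1/4 = 78
  green round: 312 × 1/4 = 78
  green wrinkled: 312 × 1/4 = 78
χ² = Σ (O − E)² / E
  yellow round: (72 − 78)² / 78 = 0.4615
  yellow wrinkled: (78 − 78)² / 78 = 0.0000
  green round: (82 − 78)² / 78 = 0.2051
  green wrinkled: (80 − 78)² / 78 = 0.0513
χ² = 0.4615 + 0.0000 + 0.2051 + 0.0513 = 0.7179 ≈ 0.718

0.718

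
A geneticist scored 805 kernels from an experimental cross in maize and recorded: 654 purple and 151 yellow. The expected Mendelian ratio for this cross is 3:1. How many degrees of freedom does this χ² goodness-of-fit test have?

A goodness-of-fit test with 2 phenotype classes has df = 2 − 1 = 1.

1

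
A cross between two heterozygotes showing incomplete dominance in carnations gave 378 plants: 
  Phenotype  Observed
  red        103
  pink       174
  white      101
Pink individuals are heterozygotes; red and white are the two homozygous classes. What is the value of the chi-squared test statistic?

With incomplete dominance, a heterozygote × heterozygote cross gives a 1:2:1 phenotypic ratio.
Expected counts for N = 378 under a 1:2:1 ratio (total parts = 4):
  red: 378 × 1/4 = 94.5
  pink: 378 × 2/4 = 189
  white: 378 × 1/4 = 94.5
χ² = Σ (O − E)² / E
  red: (103 − 94.5)² / 94.5 = 0.7646
  pink: (174 − 189)² / 189 = 1.1905
  white: (101 − 94.5)² / 94.5 = 0.4471
χ² = 0.7646 + 1.1905 + 0.4471 = 2.4022 ≈ 2.402

2.402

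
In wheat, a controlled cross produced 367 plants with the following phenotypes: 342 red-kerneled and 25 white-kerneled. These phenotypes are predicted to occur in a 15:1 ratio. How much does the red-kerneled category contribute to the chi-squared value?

0.012

The 15:1 ratio has 16 parts, so with N = 367 the expected counts are:
  red-kerneled: 367 × 15/16 = 344.0625
  white-kerneled: 367 × 1/16 = 22.9375
Contribution of red-kerneled: (342 − 344.0625)² / 344.0625 = 0.0124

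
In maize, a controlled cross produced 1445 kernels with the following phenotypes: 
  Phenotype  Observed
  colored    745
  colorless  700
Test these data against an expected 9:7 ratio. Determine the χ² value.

12.932

Expected counts for N = 1445 under a 9:7 ratio (total parts = 16):
  colored: 1445 × 9/16 = 812.8125
  colorless: 1445 × 7/16 = 632.1875
χ² = Σ (O − E)² / E
  colored: (745 − 812.8125)² / 812.8125 = 5.6576
  colorless: (700 − 632.1875)² / 632.1875 = 7.2740
χ² = 5.6576 + 7.2740 = 12.9316 ≈ 12.932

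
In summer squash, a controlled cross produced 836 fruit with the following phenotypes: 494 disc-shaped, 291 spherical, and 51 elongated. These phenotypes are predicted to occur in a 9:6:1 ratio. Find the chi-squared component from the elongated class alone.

0.030

Under the 9:6:1 hypothesis (Σ ratio = 16, N = 836):
  disc-shaped: 836 × 9/16 = 470.25
  spherical: 836 × 6/16 = 313.5
  elongated: 836 × 1/16 = 52.25
Contribution of elongated: (51 − 52.25)² / 52.25 = 0.0299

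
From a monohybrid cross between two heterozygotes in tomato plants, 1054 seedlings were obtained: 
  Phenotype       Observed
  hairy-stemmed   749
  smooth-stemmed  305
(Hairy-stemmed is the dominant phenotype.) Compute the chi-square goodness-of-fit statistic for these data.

For a monohybrid cross between heterozygotes with complete dominance, the expected phenotypic ratio is 3:1.
The 3:1 ratio has 4 parts, so with N = 1054 the expected counts are:
  hairy-stemmed: 1054 × 3/4 = 790.5
  smooth-stemmed: 1054 × 1/4 = 263.5
χ² = Σ (O − E)² / E
  hairy-stemmed: (749 − 790.5)² / 790.5 = 2.1787
  smooth-stemmed: (305 − 263.5)² / 263.5 = 6.5361
χ² = 2.1787 + 6.5361 = 8.7148 ≈ 8.715

8.715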